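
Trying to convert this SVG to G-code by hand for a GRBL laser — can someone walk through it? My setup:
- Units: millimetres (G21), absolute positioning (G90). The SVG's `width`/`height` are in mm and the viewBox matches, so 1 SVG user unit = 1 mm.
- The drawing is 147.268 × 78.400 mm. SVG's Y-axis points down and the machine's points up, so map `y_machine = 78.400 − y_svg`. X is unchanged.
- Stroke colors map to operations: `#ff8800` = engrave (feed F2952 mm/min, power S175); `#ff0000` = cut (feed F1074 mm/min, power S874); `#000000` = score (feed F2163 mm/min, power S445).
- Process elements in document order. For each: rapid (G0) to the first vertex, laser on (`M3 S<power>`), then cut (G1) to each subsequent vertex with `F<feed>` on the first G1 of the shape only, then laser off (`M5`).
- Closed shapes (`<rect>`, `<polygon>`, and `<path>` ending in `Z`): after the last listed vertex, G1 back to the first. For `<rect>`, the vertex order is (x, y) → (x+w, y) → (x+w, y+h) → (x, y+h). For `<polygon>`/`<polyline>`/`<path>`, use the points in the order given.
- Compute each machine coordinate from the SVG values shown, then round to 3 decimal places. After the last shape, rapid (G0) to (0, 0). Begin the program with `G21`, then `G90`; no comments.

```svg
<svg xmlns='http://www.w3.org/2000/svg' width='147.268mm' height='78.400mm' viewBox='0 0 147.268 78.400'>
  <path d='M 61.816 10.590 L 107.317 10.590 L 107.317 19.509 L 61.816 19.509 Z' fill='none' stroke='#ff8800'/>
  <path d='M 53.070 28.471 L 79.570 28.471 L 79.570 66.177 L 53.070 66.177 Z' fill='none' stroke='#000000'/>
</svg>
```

1 u = 1 mm; y_m = 78.400 − y.

[1] `<path>` rectangle, #ff8800→engrave S175 F2952: (61.816,67.810) → (107.317,67.810) → (107.317,58.891) → (61.816,58.891) → (61.816,67.810) (closed)

[2] `<path>` rectangle, #000000→score S445 F2163: (53.070,49.929) → (79.570,49.929) → (79.570,12.223) → (53.070,12.223) → (53.070,49.929) (closed)

G21
G90
G0 X61.816 Y67.810
M3 S175
G1 X107.317 Y67.810 F2952
G1 X107.317 Y58.891
G1 X61.816 Y58.891
G1 X61.816 Y67.810
M5
G0 X53.070 Y49.929
M3 S445
G1 X79.570 Y49.929 F2163
G1 X79.570 Y12.223
G1 X53.070 Y12.223
G1 X53.070 Y49.929
M5
G0 X0.000 Y0.000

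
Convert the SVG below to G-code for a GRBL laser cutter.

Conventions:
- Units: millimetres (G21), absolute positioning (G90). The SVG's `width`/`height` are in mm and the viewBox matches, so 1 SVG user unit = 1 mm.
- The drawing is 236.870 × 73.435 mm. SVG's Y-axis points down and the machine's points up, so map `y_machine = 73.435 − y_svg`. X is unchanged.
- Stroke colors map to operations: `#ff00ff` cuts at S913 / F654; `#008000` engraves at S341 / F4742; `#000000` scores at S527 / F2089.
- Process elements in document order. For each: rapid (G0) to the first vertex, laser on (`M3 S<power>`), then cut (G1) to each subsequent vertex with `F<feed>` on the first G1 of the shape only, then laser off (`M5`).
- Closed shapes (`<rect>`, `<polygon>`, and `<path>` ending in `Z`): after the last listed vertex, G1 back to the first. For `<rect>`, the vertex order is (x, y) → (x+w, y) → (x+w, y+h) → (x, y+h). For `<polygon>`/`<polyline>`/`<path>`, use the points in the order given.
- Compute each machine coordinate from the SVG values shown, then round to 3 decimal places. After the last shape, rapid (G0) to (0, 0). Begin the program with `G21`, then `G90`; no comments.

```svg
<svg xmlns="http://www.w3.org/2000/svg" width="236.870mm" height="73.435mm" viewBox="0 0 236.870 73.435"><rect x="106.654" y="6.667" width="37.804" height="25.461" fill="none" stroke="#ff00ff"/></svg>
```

viewBox `0 0 236.870 73.435` with mm width/height → 1 unit = 1 mm. Flip: y_m = 73.435 − y_svg.

**Shape 1** — `<rect>` rectangle, stroke `#ff00ff` → cut (S913, F654). Machine vertices: (106.654,66.768) → (144.458,66.768) → (144.458,41.307) → (106.654,41.307) → (106.654,66.768). Closed: final G1 returns to the first vertex.

G21
G90
G0 X106.654 Y66.768
M3 S913
G1 X144.458 Y66.768 F654
G1 X144.458 Y41.307
G1 X106.654 Y41.307
G1 X106.654 Y66.768
M5
G0 X0.000 Y0.000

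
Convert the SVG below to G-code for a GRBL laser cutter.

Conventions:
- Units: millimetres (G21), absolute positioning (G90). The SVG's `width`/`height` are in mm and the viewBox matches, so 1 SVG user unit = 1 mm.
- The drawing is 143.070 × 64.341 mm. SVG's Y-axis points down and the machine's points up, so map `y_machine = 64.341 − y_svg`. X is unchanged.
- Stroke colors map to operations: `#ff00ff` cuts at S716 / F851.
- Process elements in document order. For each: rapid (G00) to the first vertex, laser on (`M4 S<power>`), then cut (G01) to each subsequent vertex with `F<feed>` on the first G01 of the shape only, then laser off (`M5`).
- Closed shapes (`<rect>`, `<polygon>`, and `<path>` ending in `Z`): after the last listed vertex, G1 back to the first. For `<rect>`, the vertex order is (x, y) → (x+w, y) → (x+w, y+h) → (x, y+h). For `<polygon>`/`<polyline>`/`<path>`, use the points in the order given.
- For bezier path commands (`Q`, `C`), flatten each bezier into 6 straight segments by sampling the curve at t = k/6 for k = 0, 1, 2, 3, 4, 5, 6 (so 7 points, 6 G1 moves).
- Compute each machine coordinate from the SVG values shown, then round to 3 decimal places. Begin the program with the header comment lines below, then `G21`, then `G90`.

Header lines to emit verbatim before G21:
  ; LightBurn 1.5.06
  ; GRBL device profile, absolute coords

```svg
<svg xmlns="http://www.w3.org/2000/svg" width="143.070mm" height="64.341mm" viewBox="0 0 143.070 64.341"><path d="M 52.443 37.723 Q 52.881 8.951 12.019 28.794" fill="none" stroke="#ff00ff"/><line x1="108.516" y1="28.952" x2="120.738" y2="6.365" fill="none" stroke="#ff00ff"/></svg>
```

; LightBurn 1.5.06
; GRBL device profile, absolute coords
G21
G90
G00 X52.443 Y26.618
M4 S716
G01 X51.442 Y34.858 F851
G01 X48.146 Y40.398
G01 X42.556 Y43.236
G01 X34.671 Y43.374
G01 X24.492 Y40.811
G01 X12.019 Y35.547
M5
G00 X108.516 Y35.389
M4 S716
G01 X120.738 Y57.976 F851
M5

viewBox `0 0 143.070 64.341` with mm width/height → 1 unit = 1 mm. Flip: y_m = 64.341 − y_svg.

**Shape 1** — `<path>` quadratic bezier, stroke `#ff00ff` → cut (S716, F851). Control points (SVG): P0=(52.443,37.723), P1=(52.881,8.951), P2=(12.019,28.794); sampled at t=k/6. Machine vertices: (52.443,26.618) → (51.442,34.858) → (48.146,40.398) → (42.556,43.236) → (34.671,43.374) → (24.492,40.811) → (12.019,35.547). Open path.

**Shape 2** — `<line>` line segment, stroke `#ff00ff` → cut (S716, F851). Machine vertices: (108.516,35.389) → (120.738,57.976). Open path.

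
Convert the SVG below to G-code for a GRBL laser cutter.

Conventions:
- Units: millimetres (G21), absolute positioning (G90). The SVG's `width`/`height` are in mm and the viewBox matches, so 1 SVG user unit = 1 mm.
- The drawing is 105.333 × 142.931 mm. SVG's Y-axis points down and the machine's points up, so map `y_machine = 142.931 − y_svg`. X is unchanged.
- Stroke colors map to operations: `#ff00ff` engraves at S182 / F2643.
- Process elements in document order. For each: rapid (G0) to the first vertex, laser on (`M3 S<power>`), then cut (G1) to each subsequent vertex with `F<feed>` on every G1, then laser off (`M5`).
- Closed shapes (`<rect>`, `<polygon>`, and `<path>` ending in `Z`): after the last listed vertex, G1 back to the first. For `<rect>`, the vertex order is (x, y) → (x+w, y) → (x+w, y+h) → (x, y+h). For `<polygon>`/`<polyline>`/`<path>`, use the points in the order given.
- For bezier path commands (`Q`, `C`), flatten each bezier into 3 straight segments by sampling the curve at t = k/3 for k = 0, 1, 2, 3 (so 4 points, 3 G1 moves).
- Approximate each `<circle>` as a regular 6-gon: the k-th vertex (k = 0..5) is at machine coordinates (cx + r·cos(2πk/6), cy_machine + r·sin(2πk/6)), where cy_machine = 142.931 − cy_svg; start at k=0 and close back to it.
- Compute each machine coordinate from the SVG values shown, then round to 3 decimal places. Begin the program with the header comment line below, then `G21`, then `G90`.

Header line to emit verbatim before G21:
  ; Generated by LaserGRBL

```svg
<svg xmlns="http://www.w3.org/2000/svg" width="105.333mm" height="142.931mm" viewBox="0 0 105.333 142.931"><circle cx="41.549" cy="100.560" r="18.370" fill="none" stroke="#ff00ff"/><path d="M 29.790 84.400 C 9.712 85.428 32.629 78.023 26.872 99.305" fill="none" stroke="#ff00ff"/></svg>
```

1 u = 1 mm; y_m = 142.931 − y.

[1] `<circle>` circle, #ff00ff→engrave S182 F2643: (59.919,42.371) → (50.734,58.280) → (32.364,58.280) → (23.179,42.371) → (32.364,26.462) → (50.734,26.462) → (59.919,42.371) (closed)

[2] `<path>` cubic bezier, #ff00ff→engrave S182 F2643: (29.790,58.531) → (21.389,58.939) → (25.725,56.720) → (26.872,43.626)

; Generated by LaserGRBL
G21
G90
G0 X59.919 Y42.371
M3 S182
G1 X50.734 Y58.280 F2643
G1 X32.364 Y58.280 F2643
G1 X23.179 Y42.371 F2643
G1 X32.364 Y26.462 F2643
G1 X50.734 Y26.462 F2643
G1 X59.919 Y42.371 F2643
M5
G0 X29.790 Y58.531
M3 S182
G1 X21.389 Y58.939 F2643
G1 X25.725 Y56.720 F2643
G1 X26.872 Y43.626 F2643
M5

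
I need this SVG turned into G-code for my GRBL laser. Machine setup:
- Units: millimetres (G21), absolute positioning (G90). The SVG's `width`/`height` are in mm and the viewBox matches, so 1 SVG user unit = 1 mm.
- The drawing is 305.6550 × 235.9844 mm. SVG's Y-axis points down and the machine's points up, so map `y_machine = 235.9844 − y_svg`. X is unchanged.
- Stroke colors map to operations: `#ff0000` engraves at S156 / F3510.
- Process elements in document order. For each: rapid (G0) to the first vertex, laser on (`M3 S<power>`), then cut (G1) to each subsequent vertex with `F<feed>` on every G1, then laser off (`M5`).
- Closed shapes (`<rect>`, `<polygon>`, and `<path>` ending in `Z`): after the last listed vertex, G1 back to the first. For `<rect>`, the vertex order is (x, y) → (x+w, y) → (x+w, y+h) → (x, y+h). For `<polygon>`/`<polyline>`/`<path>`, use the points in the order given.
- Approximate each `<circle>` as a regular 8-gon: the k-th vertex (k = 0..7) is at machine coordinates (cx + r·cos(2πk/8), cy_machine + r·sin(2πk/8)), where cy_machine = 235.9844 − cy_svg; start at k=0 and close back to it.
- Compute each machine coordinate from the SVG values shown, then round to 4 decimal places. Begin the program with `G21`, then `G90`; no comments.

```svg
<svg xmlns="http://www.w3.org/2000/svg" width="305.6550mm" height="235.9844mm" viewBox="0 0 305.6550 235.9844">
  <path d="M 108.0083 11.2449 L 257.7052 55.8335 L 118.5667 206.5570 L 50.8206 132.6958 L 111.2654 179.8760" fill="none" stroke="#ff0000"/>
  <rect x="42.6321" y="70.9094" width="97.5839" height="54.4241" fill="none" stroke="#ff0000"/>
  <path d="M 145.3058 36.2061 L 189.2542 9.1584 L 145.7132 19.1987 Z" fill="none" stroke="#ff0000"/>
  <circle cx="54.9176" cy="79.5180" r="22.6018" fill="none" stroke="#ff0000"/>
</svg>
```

G21
G90
G0 X108.0083 Y224.7395
M3 S156
G1 X257.7052 Y180.1509 F3510
G1 X118.5667 Y29.4274 F3510
G1 X50.8206 Y103.2886 F3510
G1 X111.2654 Y56.1084 F3510
M5
G0 X42.6321 Y165.0750
M3 S156
G1 X140.2160 Y165.0750 F3510
G1 X140.2160 Y110.6509 F3510
G1 X42.6321 Y110.6509 F3510
G1 X42.6321 Y165.0750 F3510
M5
G0 X145.3058 Y199.7783
M3 S156
G1 X189.2542 Y226.8260 F3510
G1 X145.7132 Y216.7857 F3510
G1 X145.3058 Y199.7783 F3510
M5
G0 X77.5194 Y156.4664
M3 S156
G1 X70.8995 Y172.4483 F3510
G1 X54.9176 Y179.0682 F3510
G1 X38.9357 Y172.4483 F3510
G1 X32.3158 Y156.4664 F3510
G1 X38.9357 Y140.4845 F3510
G1 X54.9176 Y133.8646 F3510
G1 X70.8995 Y140.4845 F3510
G1 X77.5194 Y156.4664 F3510
M5

1 u = 1 mm; y_m = 235.9844 − y.

[1] `<path>` open polyline, #ff0000→engrave S156 F3510: (108.0083,224.7395) → (257.7052,180.1509) → (118.5667,29.4274) → (50.8206,103.2886) → (111.2654,56.1084)

[2] `<rect>` rectangle, #ff0000→engrave S156 F3510: (42.6321,165.0750) → (140.2160,165.0750) → (140.2160,110.6509) → (42.6321,110.6509) → (42.6321,165.0750) (closed)

[3] `<path>` closed polygon, #ff0000→engrave S156 F3510: (145.3058,199.7783) → (189.2542,226.8260) → (145.7132,216.7857) → (145.3058,199.7783) (closed)

[4] `<circle>` circle, #ff0000→engrave S156 F3510: (77.5194,156.4664) → (70.8995,172.4483) → (54.9176,179.0682) → (38.9357,172.4483) → (32.3158,156.4664) → (38.9357,140.4845) → (54.9176,133.8646) → (70.8995,140.4845) → (77.5194,156.4664) (closed)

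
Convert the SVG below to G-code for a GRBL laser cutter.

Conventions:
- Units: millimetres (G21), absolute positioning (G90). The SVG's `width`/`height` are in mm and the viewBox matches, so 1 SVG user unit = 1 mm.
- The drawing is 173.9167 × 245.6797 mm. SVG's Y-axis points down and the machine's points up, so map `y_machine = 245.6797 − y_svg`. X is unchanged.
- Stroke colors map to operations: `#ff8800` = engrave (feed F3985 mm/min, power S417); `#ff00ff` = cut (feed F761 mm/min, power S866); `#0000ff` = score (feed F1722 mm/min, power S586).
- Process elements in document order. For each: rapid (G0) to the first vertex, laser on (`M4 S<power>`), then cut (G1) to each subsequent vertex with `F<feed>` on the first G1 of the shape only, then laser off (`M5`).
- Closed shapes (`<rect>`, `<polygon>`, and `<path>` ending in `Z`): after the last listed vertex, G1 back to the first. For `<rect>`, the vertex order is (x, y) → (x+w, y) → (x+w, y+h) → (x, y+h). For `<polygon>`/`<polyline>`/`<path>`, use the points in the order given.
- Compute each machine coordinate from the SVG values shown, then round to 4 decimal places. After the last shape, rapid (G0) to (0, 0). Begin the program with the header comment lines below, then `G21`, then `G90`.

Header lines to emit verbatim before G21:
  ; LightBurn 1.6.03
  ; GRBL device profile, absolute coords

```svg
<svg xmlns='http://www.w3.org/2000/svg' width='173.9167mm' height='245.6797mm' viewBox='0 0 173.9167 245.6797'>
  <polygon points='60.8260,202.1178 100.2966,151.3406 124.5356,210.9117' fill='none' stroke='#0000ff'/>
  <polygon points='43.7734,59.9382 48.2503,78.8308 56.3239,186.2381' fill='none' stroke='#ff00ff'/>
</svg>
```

1 u = 1 mm; y_m = 245.6797 − y.

[1] `<polygon>` regular polygon, #0000ff→score S586 F1722: (60.8260,43.5619) → (100.2966,94.3391) → (124.5356,34.7680) → (60.8260,43.5619) (closed)

[2] `<polygon>` closed polygon, #ff00ff→cut S866 F761: (43.7734,185.7415) → (48.2503,166.8489) → (56.3239,59.4416) → (43.7734,185.7415) (closed)

; LightBurn 1.6.03
; GRBL device profile, absolute coords
G21
G90
G0 X60.8260 Y43.5619
M4 S586
G1 X100.2966 Y94.3391 F1722
G1 X124.5356 Y34.7680
G1 X60.8260 Y43.5619
M5
G0 X43.7734 Y185.7415
M4 S866
G1 X48.2503 Y166.8489 F761
G1 X56.3239 Y59.4416
G1 X43.7734 Y185.7415
M5
G0 X0.0000 Y0.0000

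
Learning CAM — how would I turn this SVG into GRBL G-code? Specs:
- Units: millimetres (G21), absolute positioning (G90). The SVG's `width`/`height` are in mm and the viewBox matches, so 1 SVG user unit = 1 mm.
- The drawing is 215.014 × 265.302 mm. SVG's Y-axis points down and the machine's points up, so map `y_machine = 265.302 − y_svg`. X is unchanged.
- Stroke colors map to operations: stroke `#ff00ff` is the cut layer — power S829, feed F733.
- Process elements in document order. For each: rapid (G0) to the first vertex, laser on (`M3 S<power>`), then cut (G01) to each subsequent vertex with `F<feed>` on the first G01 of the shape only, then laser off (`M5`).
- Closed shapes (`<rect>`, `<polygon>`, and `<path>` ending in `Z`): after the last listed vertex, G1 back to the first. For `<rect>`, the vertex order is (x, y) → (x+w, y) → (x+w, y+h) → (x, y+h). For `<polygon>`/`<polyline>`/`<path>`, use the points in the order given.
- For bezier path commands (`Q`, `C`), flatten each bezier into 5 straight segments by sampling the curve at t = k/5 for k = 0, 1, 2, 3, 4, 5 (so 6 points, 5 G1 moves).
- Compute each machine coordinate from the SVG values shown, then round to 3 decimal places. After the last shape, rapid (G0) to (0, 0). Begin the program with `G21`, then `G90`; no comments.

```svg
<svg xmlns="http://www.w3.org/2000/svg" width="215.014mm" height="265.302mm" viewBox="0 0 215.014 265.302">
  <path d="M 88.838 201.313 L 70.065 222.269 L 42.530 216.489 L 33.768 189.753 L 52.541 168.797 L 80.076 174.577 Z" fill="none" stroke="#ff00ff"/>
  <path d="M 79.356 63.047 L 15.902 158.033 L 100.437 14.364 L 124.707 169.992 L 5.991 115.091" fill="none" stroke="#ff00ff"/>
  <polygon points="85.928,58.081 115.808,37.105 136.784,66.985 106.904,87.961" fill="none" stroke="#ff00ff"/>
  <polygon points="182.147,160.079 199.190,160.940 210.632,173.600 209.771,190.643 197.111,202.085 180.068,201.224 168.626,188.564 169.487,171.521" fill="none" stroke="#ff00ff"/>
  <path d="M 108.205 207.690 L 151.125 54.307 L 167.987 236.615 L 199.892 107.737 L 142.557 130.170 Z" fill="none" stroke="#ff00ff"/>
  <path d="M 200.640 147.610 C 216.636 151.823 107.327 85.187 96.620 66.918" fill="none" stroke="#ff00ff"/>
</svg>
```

G21
G90
G0 X88.838 Y63.989
M3 S829
G01 X70.065 Y43.033 F733
G01 X42.530 Y48.813
G01 X33.768 Y75.549
G01 X52.541 Y96.505
G01 X80.076 Y90.725
G01 X88.838 Y63.989
M5
G0 X79.356 Y202.255
M3 S829
G01 X15.902 Y107.269 F733
G01 X100.437 Y250.938
G01 X124.707 Y95.310
G01 X5.991 Y150.211
M5
G0 X85.928 Y207.221
M3 S829
G01 X115.808 Y228.197 F733
G01 X136.784 Y198.317
G01 X106.904 Y177.341
G01 X85.928 Y207.221
M5
G0 X182.147 Y105.223
M3 S829
G01 X199.190 Y104.362 F733
G01 X210.632 Y91.702
G01 X209.771 Y74.659
G01 X197.111 Y63.217
G01 X180.068 Y64.078
G01 X168.626 Y76.738
G01 X169.487 Y93.781
G01 X182.147 Y105.223
M5
G0 X108.205 Y57.612
M3 S829
G01 X151.125 Y210.995 F733
G01 X167.987 Y28.687
G01 X199.892 Y157.565
G01 X142.557 Y135.132
G01 X108.205 Y57.612
M5
G0 X200.640 Y117.692
M3 S829
G01 X196.992 Y122.712 F733
G01 X174.019 Y139.014
G01 X142.467 Y160.875
G01 X113.085 Y182.572
G01 X96.620 Y198.384
M5
G0 X0.000 Y0.000

viewBox `0 0 215.014 265.302` with mm width/height → 1 unit = 1 mm. Flip: y_m = 265.302 − y_svg.

**Shape 1** — `<path>` regular polygon, stroke `#ff00ff` → cut (S829, F733). Machine vertices: (88.838,63.989) → (70.065,43.033) → (42.530,48.813) → (33.768,75.549) → (52.541,96.505) → (80.076,90.725) → (88.838,63.989). Closed: final G1 returns to the first vertex.

**Shape 2** — `<path>` open polyline, stroke `#ff00ff` → cut (S829, F733). Machine vertices: (79.356,202.255) → (15.902,107.269) → (100.437,250.938) → (124.707,95.310) → (5.991,150.211). Open path.

**Shape 3** — `<polygon>` regular polygon, stroke `#ff00ff` → cut (S829, F733). Machine vertices: (85.928,207.221) → (115.808,228.197) → (136.784,198.317) → (106.904,177.341) → (85.928,207.221). Closed: final G1 returns to the first vertex.

**Shape 4** — `<polygon>` regular polygon, stroke `#ff00ff` → cut (S829, F733). Machine vertices: (182.147,105.223) → (199.190,104.362) → (210.632,91.702) → (209.771,74.659) → (197.111,63.217) → (180.068,64.078) → (168.626,76.738) → (169.487,93.781) → (182.147,105.223). Closed: final G1 returns to the first vertex.

**Shape 5** — `<path>` closed polygon, stroke `#ff00ff` → cut (S829, F733). Machine vertices: (108.205,57.612) → (151.125,210.995) → (167.987,28.687) → (199.892,157.565) → (142.557,135.132) → (108.205,57.612). Closed: final G1 returns to the first vertex.

**Shape 6** — `<path>` cubic bezier, stroke `#ff00ff` → cut (S829, F733). Control points (SVG): P0=(200.640,147.610), P1=(216.636,151.823), P2=(107.327,85.187), P3=(96.620,66.918); sampled at t=k/5. Machine vertices: (200.640,117.692) → (196.992,122.712) → (174.019,139.014) → (142.467,160.875) → (113.085,182.572) → (96.620,198.384). Open path.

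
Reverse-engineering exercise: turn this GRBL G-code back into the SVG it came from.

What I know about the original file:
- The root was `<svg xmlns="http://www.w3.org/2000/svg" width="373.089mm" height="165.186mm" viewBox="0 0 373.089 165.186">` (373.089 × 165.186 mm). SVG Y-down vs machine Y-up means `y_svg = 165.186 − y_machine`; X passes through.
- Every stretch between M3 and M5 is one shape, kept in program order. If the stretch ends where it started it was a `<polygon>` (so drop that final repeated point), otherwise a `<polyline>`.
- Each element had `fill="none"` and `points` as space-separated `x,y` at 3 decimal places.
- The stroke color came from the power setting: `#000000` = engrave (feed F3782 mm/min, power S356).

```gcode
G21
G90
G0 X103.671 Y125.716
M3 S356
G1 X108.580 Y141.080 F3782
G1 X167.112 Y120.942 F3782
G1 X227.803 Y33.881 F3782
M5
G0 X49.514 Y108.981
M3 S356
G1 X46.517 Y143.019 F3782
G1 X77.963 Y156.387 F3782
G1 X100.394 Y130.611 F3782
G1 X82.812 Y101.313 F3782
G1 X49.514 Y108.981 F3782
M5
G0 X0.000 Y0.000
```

y_svg = 165.186 − y_m. Every run uses S356, so all elements get stroke `#000000` (engrave).

[1] open run; points: 103.671,39.470 108.580,24.106 167.112,44.244 227.803,131.305

[2] closed run; points: 49.514,56.205 46.517,22.167 77.963,8.799 100.394,34.575 82.812,63.873

<svg xmlns="http://www.w3.org/2000/svg" width="373.089mm" height="165.186mm" viewBox="0 0 373.089 165.186">
  <polyline points="103.671,39.470 108.580,24.106 167.112,44.244 227.803,131.305" fill="none" stroke="#000000"/>
  <polygon points="49.514,56.205 46.517,22.167 77.963,8.799 100.394,34.575 82.812,63.873" fill="none" stroke="#000000"/>
</svg>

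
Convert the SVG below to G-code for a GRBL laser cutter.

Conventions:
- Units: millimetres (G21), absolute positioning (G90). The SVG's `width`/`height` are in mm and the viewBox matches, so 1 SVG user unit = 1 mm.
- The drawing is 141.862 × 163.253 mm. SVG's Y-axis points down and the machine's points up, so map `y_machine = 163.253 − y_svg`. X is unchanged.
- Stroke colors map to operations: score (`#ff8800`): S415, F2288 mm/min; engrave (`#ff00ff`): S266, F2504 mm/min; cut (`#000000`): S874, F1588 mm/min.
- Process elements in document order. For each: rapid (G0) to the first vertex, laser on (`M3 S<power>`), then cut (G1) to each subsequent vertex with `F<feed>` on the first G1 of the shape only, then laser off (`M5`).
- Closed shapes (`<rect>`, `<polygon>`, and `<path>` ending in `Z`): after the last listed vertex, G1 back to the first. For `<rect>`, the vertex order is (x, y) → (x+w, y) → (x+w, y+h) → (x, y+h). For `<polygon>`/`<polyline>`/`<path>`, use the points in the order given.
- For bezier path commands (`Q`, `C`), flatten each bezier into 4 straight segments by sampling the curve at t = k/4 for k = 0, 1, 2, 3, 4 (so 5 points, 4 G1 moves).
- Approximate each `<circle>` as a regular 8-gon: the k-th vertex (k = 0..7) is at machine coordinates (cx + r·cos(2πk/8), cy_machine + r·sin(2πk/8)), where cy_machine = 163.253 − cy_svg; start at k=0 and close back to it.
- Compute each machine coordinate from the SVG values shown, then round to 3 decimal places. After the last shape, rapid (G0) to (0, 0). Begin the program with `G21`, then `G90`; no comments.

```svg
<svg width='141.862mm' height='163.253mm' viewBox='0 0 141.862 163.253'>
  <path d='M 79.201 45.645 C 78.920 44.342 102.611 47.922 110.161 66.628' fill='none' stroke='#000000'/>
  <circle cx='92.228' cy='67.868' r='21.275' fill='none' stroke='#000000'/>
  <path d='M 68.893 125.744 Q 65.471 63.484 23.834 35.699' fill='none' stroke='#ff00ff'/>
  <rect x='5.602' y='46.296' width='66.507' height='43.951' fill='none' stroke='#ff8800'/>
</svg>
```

G21
G90
G0 X79.201 Y117.608
M3 S874
G1 X82.858 Y117.510 F1588
G1 X91.744 Y114.620
G1 X102.099 Y107.978
G1 X110.161 Y96.625
M5
G0 X113.503 Y95.385
M3 S874
G1 X107.272 Y110.429 F1588
G1 X92.228 Y116.660
G1 X77.184 Y110.429
G1 X70.953 Y95.385
G1 X77.184 Y80.341
G1 X92.228 Y74.110
G1 X107.272 Y80.341
G1 X113.503 Y95.385
M5
G0 X68.893 Y37.509
M3 S266
G1 X64.794 Y66.484 F2504
G1 X55.917 Y91.150
G1 X42.264 Y111.507
G1 X23.834 Y127.554
M5
G0 X5.602 Y116.957
M3 S415
G1 X72.109 Y116.957 F2288
G1 X72.109 Y73.006
G1 X5.602 Y73.006
G1 X5.602 Y116.957
M5
G0 X0.000 Y0.000

viewBox `0 0 141.862 163.253` with mm width/height → 1 unit = 1 mm. Flip: y_m = 163.253 − y_svg.

**Shape 1** — `<path>` cubic bezier, stroke `#000000` → cut (S874, F1588). Control points (SVG): P0=(79.201,45.645), P1=(78.920,44.342), P2=(102.611,47.922), P3=(110.161,66.628); sampled at t=k/4. Machine vertices: (79.201,117.608) → (82.858,117.510) → (91.744,114.620) → (102.099,107.978) → (110.161,96.625). Open path.

**Shape 2** — `<circle>` circle, stroke `#000000` → cut (S874, F1588). Machine vertices: (113.503,95.385) → (107.272,110.429) → (92.228,116.660) → (77.184,110.429) → (70.953,95.385) → (77.184,80.341) → (92.228,74.110) → (107.272,80.341) → (113.503,95.385). Closed: final G1 returns to the first vertex.

**Shape 3** — `<path>` quadratic bezier, stroke `#ff00ff` → engrave (S266, F2504). Control points (SVG): P0=(68.893,125.744), P1=(65.471,63.484), P2=(23.834,35.699); sampled at t=k/4. Machine vertices: (68.893,37.509) → (64.794,66.484) → (55.917,91.150) → (42.264,111.507) → (23.834,127.554). Open path.

**Shape 4** — `<rect>` rectangle, stroke `#ff8800` → score (S415, F2288). Machine vertices: (5.602,116.957) → (72.109,116.957) → (72.109,73.006) → (5.602,73.006) → (5.602,116.957). Closed: final G1 returns to the first vertex.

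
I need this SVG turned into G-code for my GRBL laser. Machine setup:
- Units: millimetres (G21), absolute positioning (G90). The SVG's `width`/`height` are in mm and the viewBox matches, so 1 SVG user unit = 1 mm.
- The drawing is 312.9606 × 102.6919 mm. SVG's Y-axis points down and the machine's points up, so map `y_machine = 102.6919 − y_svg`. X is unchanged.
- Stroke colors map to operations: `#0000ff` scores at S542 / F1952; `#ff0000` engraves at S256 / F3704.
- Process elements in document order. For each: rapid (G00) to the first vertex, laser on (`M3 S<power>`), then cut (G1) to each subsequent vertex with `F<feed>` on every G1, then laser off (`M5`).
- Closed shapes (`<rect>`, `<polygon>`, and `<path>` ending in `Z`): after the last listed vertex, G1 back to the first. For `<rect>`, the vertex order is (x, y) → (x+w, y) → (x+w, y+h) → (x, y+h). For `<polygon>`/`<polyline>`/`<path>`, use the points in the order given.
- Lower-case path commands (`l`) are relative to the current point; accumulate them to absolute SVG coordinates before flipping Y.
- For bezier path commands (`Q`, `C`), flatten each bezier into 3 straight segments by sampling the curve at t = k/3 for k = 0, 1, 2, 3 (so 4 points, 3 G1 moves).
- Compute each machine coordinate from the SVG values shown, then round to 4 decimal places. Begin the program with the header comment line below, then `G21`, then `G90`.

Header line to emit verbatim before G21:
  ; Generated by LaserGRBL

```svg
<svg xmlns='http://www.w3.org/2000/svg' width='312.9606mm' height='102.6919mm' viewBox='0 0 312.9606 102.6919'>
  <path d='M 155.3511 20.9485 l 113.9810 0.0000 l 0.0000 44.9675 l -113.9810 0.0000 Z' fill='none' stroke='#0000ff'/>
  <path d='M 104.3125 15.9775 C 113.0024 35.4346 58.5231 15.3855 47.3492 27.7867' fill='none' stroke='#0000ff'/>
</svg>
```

; Generated by LaserGRBL
G21
G90
G00 X155.3511 Y81.7434
M3 S542
G1 X269.3321 Y81.7434 F1952
G1 X269.3321 Y36.7759 F1952
G1 X155.3511 Y36.7759 F1952
G1 X155.3511 Y81.7434 F1952
M5
G00 X104.3125 Y86.7144
M3 S542
G1 X95.8895 Y77.7610 F1952
G1 X69.0147 Y79.1547 F1952
G1 X47.3492 Y74.9052 F1952
M5

Since the viewBox matches the mm dimensions, user units are millimetres directly. The only transform is the Y-flip y_m = 102.6919 − y_svg.

Shape 1 is a rectangle drawn with `<path>`. Its stroke #0000ff means score at S542, F1952. After flipping Y the toolpath is (155.3511,81.7434) → (269.3321,81.7434) → (269.3321,36.7759) → (155.3511,36.7759) → (155.3511,81.7434), returning to the start.

Shape 2 is a cubic bezier drawn with `<path>`. Its stroke #0000ff means score at S542, F1952. After flipping Y the toolpath is (104.3125,86.7144) → (95.8895,77.7610) → (69.0147,79.1547) → (47.3492,74.9052).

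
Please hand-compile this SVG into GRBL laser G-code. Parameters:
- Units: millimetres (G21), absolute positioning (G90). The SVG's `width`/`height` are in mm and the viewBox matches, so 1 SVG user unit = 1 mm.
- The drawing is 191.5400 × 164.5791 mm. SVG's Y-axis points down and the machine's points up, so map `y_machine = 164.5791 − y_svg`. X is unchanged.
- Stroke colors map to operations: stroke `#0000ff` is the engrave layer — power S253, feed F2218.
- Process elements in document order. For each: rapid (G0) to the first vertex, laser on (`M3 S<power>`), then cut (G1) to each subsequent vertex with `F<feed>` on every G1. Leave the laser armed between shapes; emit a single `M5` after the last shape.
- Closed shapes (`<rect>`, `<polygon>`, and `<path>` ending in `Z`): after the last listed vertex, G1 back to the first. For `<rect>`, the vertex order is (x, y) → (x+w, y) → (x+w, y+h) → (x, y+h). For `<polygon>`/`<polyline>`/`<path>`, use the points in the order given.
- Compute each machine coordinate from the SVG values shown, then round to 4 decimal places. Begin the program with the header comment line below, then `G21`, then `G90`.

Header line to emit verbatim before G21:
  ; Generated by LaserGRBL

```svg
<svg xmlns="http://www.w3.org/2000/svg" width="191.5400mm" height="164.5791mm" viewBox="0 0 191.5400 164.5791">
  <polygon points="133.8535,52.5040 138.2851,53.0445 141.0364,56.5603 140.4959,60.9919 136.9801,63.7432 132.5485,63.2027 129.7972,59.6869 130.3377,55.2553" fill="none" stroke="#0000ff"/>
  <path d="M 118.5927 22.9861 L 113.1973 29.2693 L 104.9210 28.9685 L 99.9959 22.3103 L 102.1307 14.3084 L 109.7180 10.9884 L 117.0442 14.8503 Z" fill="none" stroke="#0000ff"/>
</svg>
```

1 u = 1 mm; y_m = 164.5791 − y.

[1] `<polygon>` regular polygon, #0000ff→engrave S253 F2218: (133.8535,112.0751) → (138.2851,111.5346) → (141.0364,108.0188) → (140.4959,103.5872) → (136.9801,100.8359) → (132.5485,101.3764) → (129.7972,104.8922) → (130.3377,109.3238) → (133.8535,112.0751) (closed)

[2] `<path>` regular polygon, #0000ff→engrave S253 F2218: (118.5927,141.5930) → (113.1973,135.3098) → (104.9210,135.6106) → (99.9959,142.2688) → (102.1307,150.2707) → (109.7180,153.5907) → (117.0442,149.7288) → (118.5927,141.5930) (closed)

; Generated by LaserGRBL
G21
G90
G0 X133.8535 Y112.0751
M3 S253
G1 X138.2851 Y111.5346 F2218
G1 X141.0364 Y108.0188 F2218
G1 X140.4959 Y103.5872 F2218
G1 X136.9801 Y100.8359 F2218
G1 X132.5485 Y101.3764 F2218
G1 X129.7972 Y104.8922 F2218
G1 X130.3377 Y109.3238 F2218
G1 X133.8535 Y112.0751 F2218
G0 X118.5927 Y141.5930
M3 S253
G1 X113.1973 Y135.3098 F2218
G1 X104.9210 Y135.6106 F2218
G1 X99.9959 Y142.2688 F2218
G1 X102.1307 Y150.2707 F2218
G1 X109.7180 Y153.5907 F2218
G1 X117.0442 Y149.7288 F2218
G1 X118.5927 Y141.5930 F2218
M5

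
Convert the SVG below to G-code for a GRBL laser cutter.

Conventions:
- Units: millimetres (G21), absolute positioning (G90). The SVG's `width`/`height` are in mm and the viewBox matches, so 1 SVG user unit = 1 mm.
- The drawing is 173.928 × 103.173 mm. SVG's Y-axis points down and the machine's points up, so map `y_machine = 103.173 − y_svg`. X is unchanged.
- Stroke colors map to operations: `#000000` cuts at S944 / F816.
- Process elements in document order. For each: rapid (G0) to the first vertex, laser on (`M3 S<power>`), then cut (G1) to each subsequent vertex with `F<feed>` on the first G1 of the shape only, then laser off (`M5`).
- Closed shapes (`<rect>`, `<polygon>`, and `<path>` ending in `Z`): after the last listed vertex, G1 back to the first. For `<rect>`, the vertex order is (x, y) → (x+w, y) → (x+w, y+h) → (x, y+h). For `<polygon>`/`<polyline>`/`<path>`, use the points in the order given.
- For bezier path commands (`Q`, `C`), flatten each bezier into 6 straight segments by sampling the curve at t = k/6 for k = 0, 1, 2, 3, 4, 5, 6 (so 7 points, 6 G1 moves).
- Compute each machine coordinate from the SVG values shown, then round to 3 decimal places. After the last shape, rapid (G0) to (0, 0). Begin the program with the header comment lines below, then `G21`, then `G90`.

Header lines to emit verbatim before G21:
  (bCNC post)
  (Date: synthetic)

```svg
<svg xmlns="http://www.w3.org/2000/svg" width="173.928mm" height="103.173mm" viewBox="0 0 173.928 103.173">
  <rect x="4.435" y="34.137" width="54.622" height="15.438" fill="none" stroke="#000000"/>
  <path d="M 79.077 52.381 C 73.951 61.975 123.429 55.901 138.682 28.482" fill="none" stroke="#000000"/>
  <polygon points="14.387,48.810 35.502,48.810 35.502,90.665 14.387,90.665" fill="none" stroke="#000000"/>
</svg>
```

(bCNC post)
(Date: synthetic)
G21
G90
G0 X4.435 Y69.036
M3 S944
G1 X59.057 Y69.036 F816
G1 X59.057 Y53.598
G1 X4.435 Y53.598
G1 X4.435 Y69.036
M5
G0 X79.077 Y50.792
M3 S944
G1 X80.653 Y47.327 F816
G1 X88.862 Y46.631
G1 X101.237 Y48.862
G1 X115.311 Y54.177
G1 X128.615 Y62.734
G1 X138.682 Y74.691
M5
G0 X14.387 Y54.363
M3 S944
G1 X35.502 Y54.363 F816
G1 X35.502 Y12.508
G1 X14.387 Y12.508
G1 X14.387 Y54.363
M5
G0 X0.000 Y0.000

Since the viewBox matches the mm dimensions, user units are millimetres directly. The only transform is the Y-flip y_m = 103.173 − y_svg.

Shape 1 is a rectangle drawn with `<rect>`. Its stroke #000000 means cut at S944, F816. After flipping Y the toolpath is (4.435,69.036) → (59.057,69.036) → (59.057,53.598) → (4.435,53.598) → (4.435,69.036), returning to the start.

Shape 2 is a cubic bezier drawn with `<path>`. Its stroke #000000 means cut at S944, F816. After flipping Y the toolpath is (79.077,50.792) → (80.653,47.327) → (88.862,46.631) → (101.237,48.862) → (115.311,54.177) → (128.615,62.734) → (138.682,74.691).

Shape 3 is a rectangle drawn with `<polygon>`. Its stroke #000000 means cut at S944, F816. After flipping Y the toolpath is (14.387,54.363) → (35.502,54.363) → (35.502,12.508) → (14.387,12.508) → (14.387,54.363), returning to the start.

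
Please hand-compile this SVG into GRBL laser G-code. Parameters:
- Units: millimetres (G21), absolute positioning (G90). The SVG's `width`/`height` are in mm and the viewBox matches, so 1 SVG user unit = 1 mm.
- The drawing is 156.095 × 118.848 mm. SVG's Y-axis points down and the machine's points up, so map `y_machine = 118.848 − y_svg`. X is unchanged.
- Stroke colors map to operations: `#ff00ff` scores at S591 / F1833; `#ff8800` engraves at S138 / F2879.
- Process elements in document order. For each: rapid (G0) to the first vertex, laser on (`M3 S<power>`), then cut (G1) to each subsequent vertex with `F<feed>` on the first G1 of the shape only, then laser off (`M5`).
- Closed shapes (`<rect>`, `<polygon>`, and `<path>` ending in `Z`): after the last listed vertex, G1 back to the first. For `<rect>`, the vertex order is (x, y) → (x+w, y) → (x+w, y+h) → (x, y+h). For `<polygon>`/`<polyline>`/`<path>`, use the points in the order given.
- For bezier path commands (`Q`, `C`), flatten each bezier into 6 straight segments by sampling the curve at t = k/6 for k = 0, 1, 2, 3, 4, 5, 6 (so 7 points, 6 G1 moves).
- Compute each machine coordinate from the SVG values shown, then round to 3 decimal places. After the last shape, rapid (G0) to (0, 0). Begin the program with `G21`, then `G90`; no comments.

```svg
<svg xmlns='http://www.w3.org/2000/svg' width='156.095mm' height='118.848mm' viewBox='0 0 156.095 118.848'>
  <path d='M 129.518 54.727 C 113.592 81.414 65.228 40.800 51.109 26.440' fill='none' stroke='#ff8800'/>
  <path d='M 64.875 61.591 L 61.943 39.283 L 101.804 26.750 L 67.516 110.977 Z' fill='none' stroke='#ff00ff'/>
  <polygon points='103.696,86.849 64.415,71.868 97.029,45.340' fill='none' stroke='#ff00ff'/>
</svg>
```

G21
G90
G0 X129.518 Y64.121
M3 S138
G1 X119.161 Y55.953 F2879
G1 X105.249 Y56.403
G1 X89.636 Y62.872
G1 X74.173 Y72.762
G1 X60.714 Y83.473
G1 X51.109 Y92.408
M5
G0 X64.875 Y57.257
M3 S591
G1 X61.943 Y79.565 F1833
G1 X101.804 Y92.098
G1 X67.516 Y7.871
G1 X64.875 Y57.257
M5
G0 X103.696 Y31.999
M3 S591
G1 X64.415 Y46.980 F1833
G1 X97.029 Y73.508
G1 X103.696 Y31.999
M5
G0 X0.000 Y0.000

1 u = 1 mm; y_m = 118.848 − y.

[1] `<path>` cubic bezier, #ff8800→engrave S138 F2879: (129.518,64.121) → (119.161,55.953) → (105.249,56.403) → (89.636,62.872) → (74.173,72.762) → (60.714,83.473) → (51.109,92.408)

[2] `<path>` closed polygon, #ff00ff→score S591 F1833: (64.875,57.257) → (61.943,79.565) → (101.804,92.098) → (67.516,7.871) → (64.875,57.257) (closed)

[3] `<polygon>` regular polygon, #ff00ff→score S591 F1833: (103.696,31.999) → (64.415,46.980) → (97.029,73.508) → (103.696,31.999) (closed)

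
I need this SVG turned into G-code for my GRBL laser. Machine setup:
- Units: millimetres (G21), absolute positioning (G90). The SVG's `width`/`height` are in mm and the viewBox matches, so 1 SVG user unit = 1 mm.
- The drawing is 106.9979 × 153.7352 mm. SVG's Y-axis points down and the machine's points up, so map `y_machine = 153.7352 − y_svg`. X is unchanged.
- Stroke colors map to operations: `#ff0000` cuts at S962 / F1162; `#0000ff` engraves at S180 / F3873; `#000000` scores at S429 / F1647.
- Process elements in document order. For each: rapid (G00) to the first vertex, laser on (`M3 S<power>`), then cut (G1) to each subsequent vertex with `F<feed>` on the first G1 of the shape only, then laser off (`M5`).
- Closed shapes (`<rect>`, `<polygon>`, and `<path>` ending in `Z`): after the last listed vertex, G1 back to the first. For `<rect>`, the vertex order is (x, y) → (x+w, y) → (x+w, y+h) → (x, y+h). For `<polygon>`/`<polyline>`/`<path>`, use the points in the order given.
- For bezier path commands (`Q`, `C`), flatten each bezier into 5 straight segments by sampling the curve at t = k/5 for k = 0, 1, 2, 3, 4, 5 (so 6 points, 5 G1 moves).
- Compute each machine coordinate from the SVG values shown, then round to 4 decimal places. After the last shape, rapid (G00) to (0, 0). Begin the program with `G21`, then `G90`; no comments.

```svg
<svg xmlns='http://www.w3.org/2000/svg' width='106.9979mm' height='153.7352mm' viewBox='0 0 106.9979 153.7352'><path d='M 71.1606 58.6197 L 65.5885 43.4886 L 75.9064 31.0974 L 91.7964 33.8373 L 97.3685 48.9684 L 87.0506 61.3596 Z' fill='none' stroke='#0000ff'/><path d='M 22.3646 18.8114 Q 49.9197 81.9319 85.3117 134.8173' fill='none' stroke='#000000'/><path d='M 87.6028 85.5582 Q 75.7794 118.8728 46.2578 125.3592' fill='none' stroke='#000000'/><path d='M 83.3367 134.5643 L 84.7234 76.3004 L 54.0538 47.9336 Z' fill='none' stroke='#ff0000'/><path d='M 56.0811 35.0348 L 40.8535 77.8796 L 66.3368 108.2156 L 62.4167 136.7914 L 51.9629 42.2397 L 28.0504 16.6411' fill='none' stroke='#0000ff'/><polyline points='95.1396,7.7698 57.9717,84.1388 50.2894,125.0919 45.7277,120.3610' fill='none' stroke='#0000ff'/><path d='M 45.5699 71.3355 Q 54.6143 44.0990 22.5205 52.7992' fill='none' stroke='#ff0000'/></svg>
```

viewBox `0 0 106.9979 153.7352` with mm width/height → 1 unit = 1 mm. Flip: y_m = 153.7352 − y_svg.

**Shape 1** — `<path>` regular polygon, stroke `#0000ff` → engrave (S180, F3873). Machine vertices: (71.1606,95.1155) → (65.5885,110.2466) → (75.9064,122.6378) → (91.7964,119.8979) → (97.3685,104.7668) → (87.0506,92.3756) → (71.1606,95.1155). Closed: final G1 returns to the first vertex.

**Shape 2** — `<path>` quadratic bezier, stroke `#000000` → score (S429, F1647). Control points (SVG): P0=(22.3646,18.8114), P1=(49.9197,81.9319), P2=(85.3117,134.8173); sampled at t=k/5. Machine vertices: (22.3646,134.9238) → (33.7001,110.0850) → (45.6626,86.0650) → (58.2520,62.8638) → (71.4684,40.4815) → (85.3117,18.9179). Open path.

**Shape 3** — `<path>` quadratic bezier, stroke `#000000` → score (S429, F1647). Control points (SVG): P0=(87.6028,85.5582), P1=(75.7794,118.8728), P2=(46.2578,125.3592); sampled at t=k/5. Machine vertices: (87.6028,68.1770) → (82.1655,55.9243) → (75.3124,45.8178) → (67.0434,37.8576) → (57.3585,32.0437) → (46.2578,28.3760). Open path.

**Shape 4** — `<path>` closed polygon, stroke `#ff0000` → cut (S962, F1162). Machine vertices: (83.3367,19.1709) → (84.7234,77.4348) → (54.0538,105.8016) → (83.3367,19.1709). Closed: final G1 returns to the first vertex.

**Shape 5** — `<path>` open polyline, stroke `#0000ff` → engrave (S180, F3873). Machine vertices: (56.0811,118.7004) → (40.8535,75.8556) → (66.3368,45.5196) → (62.4167,16.9438) → (51.9629,111.4955) → (28.0504,137.0941). Open path.

**Shape 6** — `<polyline>` open polyline, stroke `#0000ff` → engrave (S180, F3873). Machine vertices: (95.1396,145.9654) → (57.9717,69.5964) → (50.2894,28.6433) → (45.7277,33.3742). Open path.

**Shape 7** — `<path>` quadratic bezier, stroke `#ff0000` → cut (S962, F1162). Control points (SVG): P0=(45.5699,71.3355), P1=(54.6143,44.0990), P2=(22.5205,52.7992); sampled at t=k/5. Machine vertices: (45.5699,82.3997) → (47.5421,91.8568) → (46.2233,98.4390) → (41.6134,102.1463) → (33.7125,102.9786) → (22.5205,100.9360). Open path.

G21
G90
G00 X71.1606 Y95.1155
M3 S180
G1 X65.5885 Y110.2466 F3873
G1 X75.9064 Y122.6378
G1 X91.7964 Y119.8979
G1 X97.3685 Y104.7668
G1 X87.0506 Y92.3756
G1 X71.1606 Y95.1155
M5
G00 X22.3646 Y134.9238
M3 S429
G1 X33.7001 Y110.0850 F1647
G1 X45.6626 Y86.0650
G1 X58.2520 Y62.8638
G1 X71.4684 Y40.4815
G1 X85.3117 Y18.9179
M5
G00 X87.6028 Y68.1770
M3 S429
G1 X82.1655 Y55.9243 F1647
G1 X75.3124 Y45.8178
G1 X67.0434 Y37.8576
G1 X57.3585 Y32.0437
G1 X46.2578 Y28.3760
M5
G00 X83.3367 Y19.1709
M3 S962
G1 X84.7234 Y77.4348 F1162
G1 X54.0538 Y105.8016
G1 X83.3367 Y19.1709
M5
G00 X56.0811 Y118.7004
M3 S180
G1 X40.8535 Y75.8556 F3873
G1 X66.3368 Y45.5196
G1 X62.4167 Y16.9438
G1 X51.9629 Y111.4955
G1 X28.0504 Y137.0941
M5
G00 X95.1396 Y145.9654
M3 S180
G1 X57.9717 Y69.5964 F3873
G1 X50.2894 Y28.6433
G1 X45.7277 Y33.3742
M5
G00 X45.5699 Y82.3997
M3 S962
G1 X47.5421 Y91.8568 F1162
G1 X46.2233 Y98.4390
G1 X41.6134 Y102.1463
G1 X33.7125 Y102.9786
G1 X22.5205 Y100.9360
M5
G00 X0.0000 Y0.0000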